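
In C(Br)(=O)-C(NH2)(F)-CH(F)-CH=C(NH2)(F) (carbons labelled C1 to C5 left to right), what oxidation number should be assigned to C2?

Each bond to a more electronegative atom (O, N, halogen) counts +1, each bond to a less electronegative atom (H, metal, B, Si) counts −1, and each C–C bond counts 0.
C2 has one bond to C (0), one bond to C (0), one bond to N (+1), one bond to F (+1).
Oxidation state = 0 + 0 + 1 + 1 = +2.

+2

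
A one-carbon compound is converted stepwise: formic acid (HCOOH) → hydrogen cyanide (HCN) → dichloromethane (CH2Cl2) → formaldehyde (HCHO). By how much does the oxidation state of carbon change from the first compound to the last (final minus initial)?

Carbon oxidation states along the series — formic acid: +2, hydrogen cyanide: +2, dichloromethane: 0, formaldehyde: 0.
Net change = 0 − (+2) = -2.

-2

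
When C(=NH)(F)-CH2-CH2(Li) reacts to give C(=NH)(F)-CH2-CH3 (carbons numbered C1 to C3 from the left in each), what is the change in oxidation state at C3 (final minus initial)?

0

Before: C3 has 1 bond to C, 2 bonds to H, 1 bond to Li → oxidation state -3.
After: C3 has 1 bond to C, 3 bonds to H → oxidation state -3.
Δ = -3 − (-3) = 0, so no net redox change at C3.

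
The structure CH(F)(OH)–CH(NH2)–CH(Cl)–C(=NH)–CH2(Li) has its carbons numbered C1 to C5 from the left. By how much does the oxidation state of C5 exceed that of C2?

C5: 1C, 2H, 1Li → 0 − 2 − 1 = -3
C2: 2C, 1H, 1N → 0 − 1 + 1 = 0
Difference: -3 − (0) = -3.

-3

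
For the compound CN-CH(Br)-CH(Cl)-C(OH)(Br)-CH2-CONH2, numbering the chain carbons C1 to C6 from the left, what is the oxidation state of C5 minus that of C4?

C5: 2C, 2H → 0 − 2 = -2
C4: 2C, 1O, 1Br → 0 + 1 + 1 = +2
Difference: -2 − (+2) = -4.

-4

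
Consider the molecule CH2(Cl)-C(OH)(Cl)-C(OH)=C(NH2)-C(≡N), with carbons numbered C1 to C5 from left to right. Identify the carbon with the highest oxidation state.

Bonds to more-electronegative neighbours contribute +1 each, bonds to H or metals contribute −1 each, and C–C bonds contribute 0. Tallying each carbon:
C1: 1C, 2H, 1Cl → 0 − 2 + 1 = -1
C2: 2C, 1O, 1Cl → 0 + 1 + 1 = +2
C3: 3C, 1O → 0 + 1 = +1
C4: 3C, 1N → 0 + 1 = +1
C5: 1C, 3N → 0 + 3 = +3
The most oxidised carbon is C5 at +3.

C5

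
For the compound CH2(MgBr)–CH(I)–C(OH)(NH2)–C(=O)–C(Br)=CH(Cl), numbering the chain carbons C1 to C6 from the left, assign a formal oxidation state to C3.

+2

Bonds to more-electronegative neighbours contribute +1 each, bonds to H or metals contribute −1 each, and C–C bonds contribute 0.
C3 has one bond to C (0), one bond to C (0), one bond to O (+1), one bond to N (+1).
Oxidation state = 0 + 0 + 1 + 1 = +2.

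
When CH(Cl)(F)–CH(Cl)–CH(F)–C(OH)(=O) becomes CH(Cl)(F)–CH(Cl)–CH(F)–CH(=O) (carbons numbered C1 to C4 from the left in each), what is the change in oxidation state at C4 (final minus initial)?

-2

Before: C4 has 1 bond to C, 3 bonds to O → oxidation state +3.
After: C4 has 1 bond to C, 1 bond to H, 2 bonds to O → oxidation state +1.
Δ = +1 − (+3) = -2, so this is a reduction at C4.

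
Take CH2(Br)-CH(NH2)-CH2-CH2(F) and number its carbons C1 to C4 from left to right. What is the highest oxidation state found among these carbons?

Each bond to a more electronegative atom (O, N, halogen) counts +1, each bond to a less electronegative atom (H, metal, B, Si) counts −1, and each C–C bond counts 0. Tallying each carbon:
C1: 1C, 2H, 1Br → 0 − 2 + 1 = -1
C2: 2C, 1H, 1N → 0 − 1 + 1 = 0
C3: 2C, 2H → 0 − 2 = -2
C4: 1C, 2H, 1F → 0 − 2 + 1 = -1
The highest value is 0.

0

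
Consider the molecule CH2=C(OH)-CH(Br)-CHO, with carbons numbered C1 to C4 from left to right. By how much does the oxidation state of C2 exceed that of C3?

C2: 3C, 1O → 0 + 1 = +1
C3: 2C, 1H, 1Br → 0 − 1 + 1 = 0
Difference: +1 − (0) = +1.

+1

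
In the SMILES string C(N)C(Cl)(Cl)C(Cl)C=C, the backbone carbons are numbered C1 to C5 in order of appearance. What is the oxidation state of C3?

Count +1 for every bond to an atom more electronegative than carbon and −1 for every bond to one less electronegative; C–C bonds are 0.
C3 has one bond to C (0), one bond to C (0), one bond to H (-1), one bond to Cl (+1).
Oxidation state = 0 + 0 − 1 + 1 = 0.

0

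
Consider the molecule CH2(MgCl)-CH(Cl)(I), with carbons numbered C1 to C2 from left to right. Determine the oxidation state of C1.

-3

C1 has one bond to C (0), one bond to Mg (-1), one bond to H (-1), one bond to H (-1).
Oxidation state = 0 − 1 − 1 − 1 = -3.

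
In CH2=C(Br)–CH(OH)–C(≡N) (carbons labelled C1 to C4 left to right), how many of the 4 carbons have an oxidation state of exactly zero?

1

Assign +1 per bond to O/N/halogen, −1 per bond to H or an electropositive element, and 0 per bond to carbon. Tallying each carbon:
C1: 2C, 2H → 0 − 2 = -2
C2: 3C, 1Br → 0 + 1 = +1
C3: 2C, 1H, 1O → 0 − 1 + 1 = 0
C4: 1C, 3N → 0 + 3 = +3
1 carbon (C3) meets the condition.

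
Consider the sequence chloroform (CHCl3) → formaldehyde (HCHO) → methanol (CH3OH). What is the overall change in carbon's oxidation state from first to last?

Carbon oxidation states along the series — chloroform: +2, formaldehyde: 0, methanol: -2.
Net change = -2 − (+2) = -4.

-4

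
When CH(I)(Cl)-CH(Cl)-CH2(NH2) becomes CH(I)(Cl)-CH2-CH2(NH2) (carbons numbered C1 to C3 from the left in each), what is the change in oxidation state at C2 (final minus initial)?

Before: C2 has 2 bonds to C, 1 bond to H, 1 bond to Cl → oxidation state 0.
After: C2 has 2 bonds to C, 2 bonds to H → oxidation state -2.
Δ = -2 − (0) = -2, so this is a reduction at C2.

-2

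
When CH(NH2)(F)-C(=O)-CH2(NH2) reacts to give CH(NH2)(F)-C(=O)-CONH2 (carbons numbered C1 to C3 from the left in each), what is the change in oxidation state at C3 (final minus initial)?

+4

Before: C3 has 1 bond to C, 2 bonds to H, 1 bond to N → oxidation state -1.
After: C3 has 1 bond to C, 2 bonds to O, 1 bond to N → oxidation state +3.
Δ = +3 − (-1) = +4, so this is an oxidation at C3.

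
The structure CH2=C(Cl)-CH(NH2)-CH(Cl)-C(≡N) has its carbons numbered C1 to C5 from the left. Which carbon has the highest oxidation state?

Each bond to a more electronegative atom (O, N, halogen) counts +1, each bond to a less electronegative atom (H, metal, B, Si) counts −1, and each C–C bond counts 0. Tallying each carbon:
C1: 2C, 2H → 0 − 2 = -2
C2: 3C, 1Cl → 0 + 1 = +1
C3: 2C, 1H, 1N → 0 − 1 + 1 = 0
C4: 2C, 1H, 1Cl → 0 − 1 + 1 = 0
C5: 1C, 3N → 0 + 3 = +3
The most oxidised carbon is C5 at +3.

C5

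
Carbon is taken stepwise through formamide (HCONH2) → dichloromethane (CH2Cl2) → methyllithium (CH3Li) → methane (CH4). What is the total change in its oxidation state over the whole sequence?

-6

Carbon oxidation states along the series — formamide: +2, dichloromethane: 0, methyllithium: -4, methane: -4.
Net change = -4 − (+2) = -6.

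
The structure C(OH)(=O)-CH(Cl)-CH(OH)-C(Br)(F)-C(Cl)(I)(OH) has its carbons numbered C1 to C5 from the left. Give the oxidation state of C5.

+3

C5 has one bond to C (0), one bond to Cl (+1), one bond to I (+1), one bond to O (+1).
Oxidation state = 0 + 1 + 1 + 1 = +3.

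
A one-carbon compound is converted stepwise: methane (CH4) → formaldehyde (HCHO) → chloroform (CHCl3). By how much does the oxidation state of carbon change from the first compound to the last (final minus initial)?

Carbon oxidation states along the series — methane: -4, formaldehyde: 0, chloroform: +2.
Net change = +2 − (-4) = +6.

+6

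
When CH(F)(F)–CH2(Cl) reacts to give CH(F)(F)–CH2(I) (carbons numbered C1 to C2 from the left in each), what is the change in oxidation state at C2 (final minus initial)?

Before: C2 has 1 bond to C, 2 bonds to H, 1 bond to Cl → oxidation state -1.
After: C2 has 1 bond to C, 2 bonds to H, 1 bond to I → oxidation state -1.
Δ = -1 − (-1) = 0, so no net redox change at C2.

0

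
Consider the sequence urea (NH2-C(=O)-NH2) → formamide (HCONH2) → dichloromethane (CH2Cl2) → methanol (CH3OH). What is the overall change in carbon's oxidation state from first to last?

Carbon oxidation states along the series — urea: +4, formamide: +2, dichloromethane: 0, methanol: -2.
Net change = -2 − (+4) = -6.

-6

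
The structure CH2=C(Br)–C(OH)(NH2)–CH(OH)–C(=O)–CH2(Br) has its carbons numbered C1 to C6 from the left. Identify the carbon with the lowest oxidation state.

C1

Count +1 for every bond to an atom more electronegative than carbon and −1 for every bond to one less electronegative; C–C bonds are 0. Tallying each carbon:
C1: 2C, 2H → 0 − 2 = -2
C2: 3C, 1Br → 0 + 1 = +1
C3: 2C, 1O, 1N → 0 + 1 + 1 = +2
C4: 2C, 1H, 1O → 0 − 1 + 1 = 0
C5: 2C, 2O → 0 + 2 = +2
C6: 1C, 2H, 1Br → 0 − 2 + 1 = -1
The most reduced carbon is C1 at -2.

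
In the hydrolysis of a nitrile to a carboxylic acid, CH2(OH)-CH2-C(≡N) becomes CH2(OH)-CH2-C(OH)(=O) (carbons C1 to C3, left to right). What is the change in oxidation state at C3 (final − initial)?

0

Before: C3 has 1 bond to C, 3 bonds to N → oxidation state +3.
After: C3 has 1 bond to C, 3 bonds to O → oxidation state +3.
Δ = +3 − (+3) = 0, so no net redox change at C3.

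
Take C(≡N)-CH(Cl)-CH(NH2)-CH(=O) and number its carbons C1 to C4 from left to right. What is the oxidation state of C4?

+1

C4 has one bond to C (0), a double bond to O (2×+1 = +2), one bond to H (-1).
Oxidation state = 0 + 2 − 1 = +1.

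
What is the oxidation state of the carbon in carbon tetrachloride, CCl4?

+4

Count +1 for every bond to an atom more electronegative than carbon and −1 for every bond to one less electronegative; C–C bonds are 0.
The carbon has one bond to Cl (+1), one bond to Cl (+1), one bond to Cl (+1), one bond to Cl (+1).
Oxidation state = +1 + 1 + 1 + 1 = +4.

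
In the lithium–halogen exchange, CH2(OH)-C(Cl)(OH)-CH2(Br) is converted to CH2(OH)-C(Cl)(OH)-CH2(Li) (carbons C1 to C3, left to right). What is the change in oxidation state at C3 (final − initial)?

-2

Before: C3 has 1 bond to C, 2 bonds to H, 1 bond to Br → oxidation state -1.
After: C3 has 1 bond to C, 2 bonds to H, 1 bond to Li → oxidation state -3.
Δ = -3 − (-1) = -2, so this is a reduction at C3.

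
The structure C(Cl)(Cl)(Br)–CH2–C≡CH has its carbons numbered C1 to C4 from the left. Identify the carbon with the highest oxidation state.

Tallying each carbon's bonds:
C1: 1C, 2Cl, 1Br → 0 + 2 + 1 = +3
C2: 2C, 2H → 0 − 2 = -2
C3: 4C → 0 = 0
C4: 3C, 1H → 0 − 1 = -1
The most oxidised carbon is C1 at +3.

C1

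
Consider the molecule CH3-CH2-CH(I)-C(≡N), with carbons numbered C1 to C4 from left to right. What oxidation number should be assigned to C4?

+3

Bonds to more-electronegative neighbours contribute +1 each, bonds to H or metals contribute −1 each, and C–C bonds contribute 0.
C4 has one bond to C (0), a triple bond to N (3×+1 = +3).
Oxidation state = 0 + 3 = +3.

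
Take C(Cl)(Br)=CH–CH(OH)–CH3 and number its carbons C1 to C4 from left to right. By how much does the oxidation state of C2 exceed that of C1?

C2: 3C, 1H → 0 − 1 = -1
C1: 2C, 1Cl, 1Br → 0 + 1 + 1 = +2
Difference: -1 − (+2) = -3.

-3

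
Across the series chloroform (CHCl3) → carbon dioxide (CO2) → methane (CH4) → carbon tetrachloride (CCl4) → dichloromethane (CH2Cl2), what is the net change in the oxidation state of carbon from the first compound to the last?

-2

Carbon oxidation states along the series — chloroform: +2, carbon dioxide: +4, methane: -4, carbon tetrachloride: +4, dichloromethane: 0.
Net change = 0 − (+2) = -2.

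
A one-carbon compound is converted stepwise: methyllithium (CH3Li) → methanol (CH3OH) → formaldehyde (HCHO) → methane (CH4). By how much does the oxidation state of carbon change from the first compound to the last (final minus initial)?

0

Carbon oxidation states along the series — methyllithium: -4, methanol: -2, formaldehyde: 0, methane: -4.
Net change = -4 − (-4) = 0.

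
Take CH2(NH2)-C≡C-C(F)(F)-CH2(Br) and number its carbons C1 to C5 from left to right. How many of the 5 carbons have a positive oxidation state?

1

Each bond to a more electronegative atom (O, N, halogen) counts +1, each bond to a less electronegative atom (H, metal, B, Si) counts −1, and each C–C bond counts 0. Tallying each carbon:
C1: 1C, 2H, 1N → 0 − 2 + 1 = -1
C2: 4C → 0 = 0
C3: 4C → 0 = 0
C4: 2C, 2F → 0 + 2 = +2
C5: 1C, 2H, 1Br → 0 − 2 + 1 = -1
1 carbon (C4) meets the condition.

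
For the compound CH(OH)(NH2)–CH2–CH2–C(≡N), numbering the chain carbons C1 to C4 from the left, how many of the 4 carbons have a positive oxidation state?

Tallying each carbon's bonds:
C1: 1C, 1H, 1O, 1N → 0 − 1 + 1 + 1 = +1
C2: 2C, 2H → 0 − 2 = -2
C3: 2C, 2H → 0 − 2 = -2
C4: 1C, 3N → 0 + 3 = +3
2 carbons (C1, C4) meet the condition.

2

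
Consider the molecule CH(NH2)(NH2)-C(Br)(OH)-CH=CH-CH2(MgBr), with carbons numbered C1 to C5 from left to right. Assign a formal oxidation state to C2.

Assign +1 per bond to O/N/halogen, −1 per bond to H or an electropositive element, and 0 per bond to carbon.
C2 has one bond to C (0), one bond to C (0), one bond to Br (+1), one bond to O (+1).
Oxidation state = 0 + 0 + 1 + 1 = +2.

+2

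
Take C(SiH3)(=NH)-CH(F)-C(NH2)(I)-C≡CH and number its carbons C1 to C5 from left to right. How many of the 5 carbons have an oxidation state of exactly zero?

Count +1 for every bond to an atom more electronegative than carbon and −1 for every bond to one less electronegative; C–C bonds are 0. Tallying each carbon:
C1: 1C, 2N, 1Si → 0 + 2 − 1 = +1
C2: 2C, 1H, 1F → 0 − 1 + 1 = 0
C3: 2C, 1N, 1I → 0 + 1 + 1 = +2
C4: 4C → 0 = 0
C5: 3C, 1H → 0 − 1 = -1
2 carbons (C2, C4) meet the condition.

2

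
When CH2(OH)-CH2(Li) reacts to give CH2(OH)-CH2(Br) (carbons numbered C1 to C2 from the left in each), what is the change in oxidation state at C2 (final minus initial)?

Before: C2 has 1 bond to C, 2 bonds to H, 1 bond to Li → oxidation state -3.
After: C2 has 1 bond to C, 2 bonds to H, 1 bond to Br → oxidation state -1.
Δ = -1 − (-3) = +2, so this is an oxidation at C2.

+2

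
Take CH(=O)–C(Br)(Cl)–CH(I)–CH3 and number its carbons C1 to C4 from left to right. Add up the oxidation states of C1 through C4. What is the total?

Assign +1 per bond to O/N/halogen, −1 per bond to H or an electropositive element, and 0 per bond to carbon. Tallying each carbon:
C1: 1C, 1H, 2O → 0 − 1 + 2 = +1
C2: 2C, 1Cl, 1Br → 0 + 1 + 1 = +2
C3: 2C, 1H, 1I → 0 − 1 + 1 = 0
C4: 1C, 3H → 0 − 3 = -3
Sum = +1 + 2 + 0 − 3 = 0.

0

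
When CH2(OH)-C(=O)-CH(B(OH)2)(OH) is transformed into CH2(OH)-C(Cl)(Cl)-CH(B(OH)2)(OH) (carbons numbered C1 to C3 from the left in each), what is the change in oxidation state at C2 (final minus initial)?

Before: C2 has 2 bonds to C, 2 bonds to O → oxidation state +2.
After: C2 has 2 bonds to C, 2 bonds to Cl → oxidation state +2.
Δ = +2 − (+2) = 0, so no net redox change at C2.

0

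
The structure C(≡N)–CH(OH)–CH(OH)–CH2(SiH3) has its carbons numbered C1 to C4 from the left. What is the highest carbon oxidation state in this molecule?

Assign +1 per bond to O/N/halogen, −1 per bond to H or an electropositive element, and 0 per bond to carbon. Tallying each carbon:
C1: 1C, 3N → 0 + 3 = +3
C2: 2C, 1H, 1O → 0 − 1 + 1 = 0
C3: 2C, 1H, 1O → 0 − 1 + 1 = 0
C4: 1C, 2H, 1Si → 0 − 2 − 1 = -3
The highest value is +3.

+3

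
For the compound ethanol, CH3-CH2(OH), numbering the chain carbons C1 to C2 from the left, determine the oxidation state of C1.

Assign +1 per bond to O/N/halogen, −1 per bond to H or an electropositive element, and 0 per bond to carbon.
C1 has one bond to H (-1), one bond to H (-1), one bond to H (-1), one bond to C (0).
Oxidation state = -1 − 1 − 1 + 0 = -3.

-3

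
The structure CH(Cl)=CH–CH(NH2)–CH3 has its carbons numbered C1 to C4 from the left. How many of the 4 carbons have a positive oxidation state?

Tallying each carbon's bonds:
C1: 2C, 1H, 1Cl → 0 − 1 + 1 = 0
C2: 3C, 1H → 0 − 1 = -1
C3: 2C, 1H, 1N → 0 − 1 + 1 = 0
C4: 1C, 3H → 0 − 3 = -3
0 carbons meet the condition.

0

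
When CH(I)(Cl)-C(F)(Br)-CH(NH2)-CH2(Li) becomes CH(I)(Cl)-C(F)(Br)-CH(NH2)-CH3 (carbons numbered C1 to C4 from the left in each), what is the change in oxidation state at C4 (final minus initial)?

0

Before: C4 has 1 bond to C, 2 bonds to H, 1 bond to Li → oxidation state -3.
After: C4 has 1 bond to C, 3 bonds to H → oxidation state -3.
Δ = -3 − (-3) = 0, so no net redox change at C4.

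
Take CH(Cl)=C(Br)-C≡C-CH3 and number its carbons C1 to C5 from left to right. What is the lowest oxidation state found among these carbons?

-3

Tallying each carbon's bonds:
C1: 2C, 1H, 1Cl → 0 − 1 + 1 = 0
C2: 3C, 1Br → 0 + 1 = +1
C3: 4C → 0 = 0
C4: 4C → 0 = 0
C5: 1C, 3H → 0 − 3 = -3
The lowest value is -3.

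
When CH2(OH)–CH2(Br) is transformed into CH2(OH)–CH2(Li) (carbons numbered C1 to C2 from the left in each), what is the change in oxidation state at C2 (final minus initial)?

Before: C2 has 1 bond to C, 2 bonds to H, 1 bond to Br → oxidation state -1.
After: C2 has 1 bond to C, 2 bonds to H, 1 bond to Li → oxidation state -3.
Δ = -3 − (-1) = -2, so this is a reduction at C2.

-2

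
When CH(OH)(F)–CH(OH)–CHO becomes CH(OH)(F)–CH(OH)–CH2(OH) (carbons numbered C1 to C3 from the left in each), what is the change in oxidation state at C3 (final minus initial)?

Before: C3 has 1 bond to C, 1 bond to H, 2 bonds to O → oxidation state +1.
After: C3 has 1 bond to C, 2 bonds to H, 1 bond to O → oxidation state -1.
Δ = -1 − (+1) = -2, so this is a reduction at C3.

-2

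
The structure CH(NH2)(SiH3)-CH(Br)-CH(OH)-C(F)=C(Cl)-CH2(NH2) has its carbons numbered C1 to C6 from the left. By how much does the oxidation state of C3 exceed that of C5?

C3: 2C, 1H, 1O → 0 − 1 + 1 = 0
C5: 3C, 1Cl → 0 + 1 = +1
Difference: 0 − (+1) = -1.

-1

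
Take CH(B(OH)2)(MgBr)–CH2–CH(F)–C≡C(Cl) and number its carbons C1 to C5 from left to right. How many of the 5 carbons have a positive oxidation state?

1

Tallying each carbon's bonds:
C1: 1C, 1H, 1Mg, 1B → 0 − 1 − 1 − 1 = -3
C2: 2C, 2H → 0 − 2 = -2
C3: 2C, 1H, 1F → 0 − 1 + 1 = 0
C4: 4C → 0 = 0
C5: 3C, 1Cl → 0 + 1 = +1
1 carbon (C5) meets the condition.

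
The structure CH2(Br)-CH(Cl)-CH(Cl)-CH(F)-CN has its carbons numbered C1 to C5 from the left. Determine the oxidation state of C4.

0

Each bond to a more electronegative atom (O, N, halogen) counts +1, each bond to a less electronegative atom (H, metal, B, Si) counts −1, and each C–C bond counts 0.
C4 has one bond to C (0), one bond to C (0), one bond to F (+1), one bond to H (-1).
Oxidation state = 0 + 0 + 1 − 1 = 0.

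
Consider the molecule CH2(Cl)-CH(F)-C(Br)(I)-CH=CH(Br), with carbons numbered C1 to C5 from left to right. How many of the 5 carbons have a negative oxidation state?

Tallying each carbon's bonds:
C1: 1C, 2H, 1Cl → 0 − 2 + 1 = -1
C2: 2C, 1H, 1F → 0 − 1 + 1 = 0
C3: 2C, 1Br, 1I → 0 + 1 + 1 = +2
C4: 3C, 1H → 0 − 1 = -1
C5: 2C, 1H, 1Br → 0 − 1 + 1 = 0
2 carbons (C1, C4) meet the condition.

2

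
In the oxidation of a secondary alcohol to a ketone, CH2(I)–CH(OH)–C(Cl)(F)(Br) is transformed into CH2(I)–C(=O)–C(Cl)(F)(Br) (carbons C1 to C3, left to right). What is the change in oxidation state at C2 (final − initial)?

Before: C2 has 2 bonds to C, 1 bond to H, 1 bond to O → oxidation state 0.
After: C2 has 2 bonds to C, 2 bonds to O → oxidation state +2.
Δ = +2 − (0) = +2, so this is an oxidation at C2.

+2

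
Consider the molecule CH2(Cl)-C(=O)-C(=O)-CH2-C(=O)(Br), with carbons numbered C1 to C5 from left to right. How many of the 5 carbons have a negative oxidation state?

Bonds to more-electronegative neighbours contribute +1 each, bonds to H or metals contribute −1 each, and C–C bonds contribute 0. Tallying each carbon:
C1: 1C, 2H, 1Cl → 0 − 2 + 1 = -1
C2: 2C, 2O → 0 + 2 = +2
C3: 2C, 2O → 0 + 2 = +2
C4: 2C, 2H → 0 − 2 = -2
C5: 1C, 2O, 1Br → 0 + 2 + 1 = +3
2 carbons (C1, C4) meet the condition.

2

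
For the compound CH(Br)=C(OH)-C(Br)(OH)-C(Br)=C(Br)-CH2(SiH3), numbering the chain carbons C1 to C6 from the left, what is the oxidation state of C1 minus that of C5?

-1

C1: 2C, 1H, 1Br → 0 − 1 + 1 = 0
C5: 3C, 1Br → 0 + 1 = +1
Difference: 0 − (+1) = -1.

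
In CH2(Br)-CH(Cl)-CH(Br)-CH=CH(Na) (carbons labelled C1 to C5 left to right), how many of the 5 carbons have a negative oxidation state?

3

Assign +1 per bond to O/N/halogen, −1 per bond to H or an electropositive element, and 0 per bond to carbon. Tallying each carbon:
C1: 1C, 2H, 1Br → 0 − 2 + 1 = -1
C2: 2C, 1H, 1Cl → 0 − 1 + 1 = 0
C3: 2C, 1H, 1Br → 0 − 1 + 1 = 0
C4: 3C, 1H → 0 − 1 = -1
C5: 2C, 1H, 1Na → 0 − 1 − 1 = -2
3 carbons (C1, C4, C5) meet the condition.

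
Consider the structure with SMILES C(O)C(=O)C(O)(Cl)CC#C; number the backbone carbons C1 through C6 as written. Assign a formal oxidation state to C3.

+2

C3 has one bond to C (0), one bond to C (0), one bond to O (+1), one bond to Cl (+1).
Oxidation state = 0 + 0 + 1 + 1 = +2.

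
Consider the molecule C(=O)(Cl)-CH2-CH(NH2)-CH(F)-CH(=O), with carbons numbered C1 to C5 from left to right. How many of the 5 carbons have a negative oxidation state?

1

Tallying each carbon's bonds:
C1: 1C, 2O, 1Cl → 0 + 2 + 1 = +3
C2: 2C, 2H → 0 − 2 = -2
C3: 2C, 1H, 1N → 0 − 1 + 1 = 0
C4: 2C, 1H, 1F → 0 − 1 + 1 = 0
C5: 1C, 1H, 2O → 0 − 1 + 2 = +1
1 carbon (C2) meets the condition.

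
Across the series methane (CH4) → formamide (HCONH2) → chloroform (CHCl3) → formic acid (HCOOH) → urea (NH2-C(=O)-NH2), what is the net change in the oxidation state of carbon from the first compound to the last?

Carbon oxidation states along the series — methane: -4, formamide: +2, chloroform: +2, formic acid: +2, urea: +4.
Net change = +4 − (-4) = +8.

+8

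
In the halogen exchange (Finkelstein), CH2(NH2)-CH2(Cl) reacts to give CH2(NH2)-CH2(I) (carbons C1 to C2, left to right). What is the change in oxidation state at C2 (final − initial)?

0

Before: C2 has 1 bond to C, 2 bonds to H, 1 bond to Cl → oxidation state -1.
After: C2 has 1 bond to C, 2 bonds to H, 1 bond to I → oxidation state -1.
Δ = -1 − (-1) = 0, so no net redox change at C2.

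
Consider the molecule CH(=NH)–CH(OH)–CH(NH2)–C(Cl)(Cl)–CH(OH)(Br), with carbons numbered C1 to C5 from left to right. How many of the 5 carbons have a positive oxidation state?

Each bond to a more electronegative atom (O, N, halogen) counts +1, each bond to a less electronegative atom (H, metal, B, Si) counts −1, and each C–C bond counts 0. Tallying each carbon:
C1: 1C, 1H, 2N → 0 − 1 + 2 = +1
C2: 2C, 1H, 1O → 0 − 1 + 1 = 0
C3: 2C, 1H, 1N → 0 − 1 + 1 = 0
C4: 2C, 2Cl → 0 + 2 = +2
C5: 1C, 1H, 1O, 1Br → 0 − 1 + 1 + 1 = +1
3 carbons (C1, C4, C5) meet the condition.

3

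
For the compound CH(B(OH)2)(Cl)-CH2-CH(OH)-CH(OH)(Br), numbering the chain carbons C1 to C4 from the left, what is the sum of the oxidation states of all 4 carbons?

Tallying each carbon's bonds:
C1: 1C, 1H, 1Cl, 1B → 0 − 1 + 1 − 1 = -1
C2: 2C, 2H → 0 − 2 = -2
C3: 2C, 1H, 1O → 0 − 1 + 1 = 0
C4: 1C, 1H, 1O, 1Br → 0 − 1 + 1 + 1 = +1
Sum = -1 − 2 + 0 + 1 = -2.

-2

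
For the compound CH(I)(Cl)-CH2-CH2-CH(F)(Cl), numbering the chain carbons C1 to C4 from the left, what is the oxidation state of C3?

-2

Bonds to more-electronegative neighbours contribute +1 each, bonds to H or metals contribute −1 each, and C–C bonds contribute 0.
C3 has one bond to C (0), one bond to C (0), one bond to H (-1), one bond to H (-1).
Oxidation state = 0 + 0 − 1 − 1 = -2.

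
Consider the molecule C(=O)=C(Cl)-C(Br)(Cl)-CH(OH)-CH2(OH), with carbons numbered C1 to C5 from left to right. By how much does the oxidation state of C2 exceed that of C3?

-1

C2: 3C, 1Cl → 0 + 1 = +1
C3: 2C, 1Cl, 1Br → 0 + 1 + 1 = +2
Difference: +1 − (+2) = -1.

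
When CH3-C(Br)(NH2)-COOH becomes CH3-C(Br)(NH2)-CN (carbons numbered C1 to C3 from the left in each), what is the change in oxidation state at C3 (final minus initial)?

0

Before: C3 has 1 bond to C, 3 bonds to O → oxidation state +3.
After: C3 has 1 bond to C, 3 bonds to N → oxidation state +3.
Δ = +3 − (+3) = 0, so no net redox change at C3.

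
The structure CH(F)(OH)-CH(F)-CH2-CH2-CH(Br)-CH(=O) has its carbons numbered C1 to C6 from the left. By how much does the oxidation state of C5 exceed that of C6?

-1

C5: 2C, 1H, 1Br → 0 − 1 + 1 = 0
C6: 1C, 1H, 2O → 0 − 1 + 2 = +1
Difference: 0 − (+1) = -1.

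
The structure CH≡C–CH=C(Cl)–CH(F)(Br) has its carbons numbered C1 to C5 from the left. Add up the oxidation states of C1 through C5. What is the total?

Count +1 for every bond to an atom more electronegative than carbon and −1 for every bond to one less electronegative; C–C bonds are 0. Tallying each carbon:
C1: 3C, 1H → 0 − 1 = -1
C2: 4C → 0 = 0
C3: 3C, 1H → 0 − 1 = -1
C4: 3C, 1Cl → 0 + 1 = +1
C5: 1C, 1H, 1F, 1Br → 0 − 1 + 1 + 1 = +1
Sum = -1 + 0 − 1 + 1 + 1 = 0.

0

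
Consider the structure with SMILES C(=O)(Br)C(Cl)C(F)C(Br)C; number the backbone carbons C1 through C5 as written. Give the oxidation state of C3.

Count +1 for every bond to an atom more electronegative than carbon and −1 for every bond to one less electronegative; C–C bonds are 0.
C3 has one bond to C (0), one bond to C (0), one bond to H (-1), one bond to F (+1).
Oxidation state = 0 + 0 − 1 + 1 = 0.

0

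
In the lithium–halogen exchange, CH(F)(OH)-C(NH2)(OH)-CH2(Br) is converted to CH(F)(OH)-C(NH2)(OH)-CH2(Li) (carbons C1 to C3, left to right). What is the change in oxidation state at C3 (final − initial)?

Before: C3 has 1 bond to C, 2 bonds to H, 1 bond to Br → oxidation state -1.
After: C3 has 1 bond to C, 2 bonds to H, 1 bond to Li → oxidation state -3.
Δ = -3 − (-1) = -2, so this is a reduction at C3.

-2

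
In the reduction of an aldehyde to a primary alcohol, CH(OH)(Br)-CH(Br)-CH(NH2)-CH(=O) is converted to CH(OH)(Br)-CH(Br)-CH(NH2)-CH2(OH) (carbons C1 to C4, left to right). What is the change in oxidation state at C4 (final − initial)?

-2

Before: C4 has 1 bond to C, 1 bond to H, 2 bonds to O → oxidation state +1.
After: C4 has 1 bond to C, 2 bonds to H, 1 bond to O → oxidation state -1.
Δ = -1 − (+1) = -2, so this is a reduction at C4.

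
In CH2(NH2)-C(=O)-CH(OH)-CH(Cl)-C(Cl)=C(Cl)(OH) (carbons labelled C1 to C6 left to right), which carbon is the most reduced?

Bonds to more-electronegative neighbours contribute +1 each, bonds to H or metals contribute −1 each, and C–C bonds contribute 0. Tallying each carbon:
C1: 1C, 2H, 1N → 0 − 2 + 1 = -1
C2: 2C, 2O → 0 + 2 = +2
C3: 2C, 1H, 1O → 0 − 1 + 1 = 0
C4: 2C, 1H, 1Cl → 0 − 1 + 1 = 0
C5: 3C, 1Cl → 0 + 1 = +1
C6: 2C, 1O, 1Cl → 0 + 1 + 1 = +2
The most reduced carbon is C1 at -1.

C1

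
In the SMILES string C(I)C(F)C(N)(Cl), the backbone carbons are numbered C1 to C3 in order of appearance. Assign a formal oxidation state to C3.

+1

C3 has one bond to C (0), one bond to H (-1), one bond to N (+1), one bond to Cl (+1).
Oxidation state = 0 − 1 + 1 + 1 = +1.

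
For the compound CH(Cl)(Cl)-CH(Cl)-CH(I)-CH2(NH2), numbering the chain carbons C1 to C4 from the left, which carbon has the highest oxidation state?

C1

Assign +1 per bond to O/N/halogen, −1 per bond to H or an electropositive element, and 0 per bond to carbon. Tallying each carbon:
C1: 1C, 1H, 2Cl → 0 − 1 + 2 = +1
C2: 2C, 1H, 1Cl → 0 − 1 + 1 = 0
C3: 2C, 1H, 1I → 0 − 1 + 1 = 0
C4: 1C, 2H, 1N → 0 − 2 + 1 = -1
The most oxidised carbon is C1 at +1.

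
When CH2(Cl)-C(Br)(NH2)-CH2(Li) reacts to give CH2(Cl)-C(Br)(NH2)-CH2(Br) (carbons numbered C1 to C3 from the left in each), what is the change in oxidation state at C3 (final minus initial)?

Before: C3 has 1 bond to C, 2 bonds to H, 1 bond to Li → oxidation state -3.
After: C3 has 1 bond to C, 2 bonds to H, 1 bond to Br → oxidation state -1.
Δ = -1 − (-3) = +2, so this is an oxidation at C3.

+2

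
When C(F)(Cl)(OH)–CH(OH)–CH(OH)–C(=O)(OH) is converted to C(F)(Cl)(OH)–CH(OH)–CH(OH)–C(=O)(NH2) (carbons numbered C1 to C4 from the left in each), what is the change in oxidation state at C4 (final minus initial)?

Before: C4 has 1 bond to C, 3 bonds to O → oxidation state +3.
After: C4 has 1 bond to C, 2 bonds to O, 1 bond to N → oxidation state +3.
Δ = +3 − (+3) = 0, so no net redox change at C4.

0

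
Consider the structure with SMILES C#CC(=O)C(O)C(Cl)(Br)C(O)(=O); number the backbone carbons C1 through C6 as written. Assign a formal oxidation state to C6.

Count +1 for every bond to an atom more electronegative than carbon and −1 for every bond to one less electronegative; C–C bonds are 0.
C6 has one bond to C (0), one bond to O (+1), a double bond to O (2×+1 = +2).
Oxidation state = 0 + 1 + 2 = +3.

+3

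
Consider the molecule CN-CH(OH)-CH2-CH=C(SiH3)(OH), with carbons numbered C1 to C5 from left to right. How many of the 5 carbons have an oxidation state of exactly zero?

Each bond to a more electronegative atom (O, N, halogen) counts +1, each bond to a less electronegative atom (H, metal, B, Si) counts −1, and each C–C bond counts 0. Tallying each carbon:
C1: 1C, 3N → 0 + 3 = +3
C2: 2C, 1H, 1O → 0 − 1 + 1 = 0
C3: 2C, 2H → 0 − 2 = -2
C4: 3C, 1H → 0 − 1 = -1
C5: 2C, 1O, 1Si → 0 + 1 − 1 = 0
2 carbons (C2, C5) meet the condition.

2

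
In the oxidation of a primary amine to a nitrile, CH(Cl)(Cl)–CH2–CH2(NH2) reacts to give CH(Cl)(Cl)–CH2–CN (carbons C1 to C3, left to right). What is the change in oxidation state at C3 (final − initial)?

Before: C3 has 1 bond to C, 2 bonds to H, 1 bond to N → oxidation state -1.
After: C3 has 1 bond to C, 3 bonds to N → oxidation state +3.
Δ = +3 − (-1) = +4, so this is an oxidation at C3.

+4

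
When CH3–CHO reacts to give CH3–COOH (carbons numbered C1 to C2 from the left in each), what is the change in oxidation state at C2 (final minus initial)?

Before: C2 has 1 bond to C, 1 bond to H, 2 bonds to O → oxidation state +1.
After: C2 has 1 bond to C, 3 bonds to O → oxidation state +3.
Δ = +3 − (+1) = +2, so this is an oxidation at C2.

+2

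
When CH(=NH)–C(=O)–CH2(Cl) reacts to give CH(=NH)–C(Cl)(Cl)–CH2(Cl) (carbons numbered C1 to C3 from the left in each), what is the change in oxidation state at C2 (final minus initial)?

Before: C2 has 2 bonds to C, 2 bonds to O → oxidation state +2.
After: C2 has 2 bonds to C, 2 bonds to Cl → oxidation state +2.
Δ = +2 − (+2) = 0, so no net redox change at C2.

0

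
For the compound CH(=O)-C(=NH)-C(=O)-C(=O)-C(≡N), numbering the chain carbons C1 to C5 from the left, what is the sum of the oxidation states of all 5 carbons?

+10

Bonds to more-electronegative neighbours contribute +1 each, bonds to H or metals contribute −1 each, and C–C bonds contribute 0. Tallying each carbon:
C1: 1C, 1H, 2O → 0 − 1 + 2 = +1
C2: 2C, 2N → 0 + 2 = +2
C3: 2C, 2O → 0 + 2 = +2
C4: 2C, 2O → 0 + 2 = +2
C5: 1C, 3N → 0 + 3 = +3
Sum = +1 + 2 + 2 + 2 + 3 = +10.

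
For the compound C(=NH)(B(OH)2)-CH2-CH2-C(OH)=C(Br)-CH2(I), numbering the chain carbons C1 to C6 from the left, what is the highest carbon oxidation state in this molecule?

+1

Bonds to more-electronegative neighbours contribute +1 each, bonds to H or metals contribute −1 each, and C–C bonds contribute 0. Tallying each carbon:
C1: 1C, 2N, 1B → 0 + 2 − 1 = +1
C2: 2C, 2H → 0 − 2 = -2
C3: 2C, 2H → 0 − 2 = -2
C4: 3C, 1O → 0 + 1 = +1
C5: 3C, 1Br → 0 + 1 = +1
C6: 1C, 2H, 1I → 0 − 2 + 1 = -1
The highest value is +1.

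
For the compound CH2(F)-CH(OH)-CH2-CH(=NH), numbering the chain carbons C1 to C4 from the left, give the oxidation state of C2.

C2 has one bond to C (0), one bond to C (0), one bond to O (+1), one bond to H (-1).
Oxidation state = 0 + 0 + 1 − 1 = 0.

0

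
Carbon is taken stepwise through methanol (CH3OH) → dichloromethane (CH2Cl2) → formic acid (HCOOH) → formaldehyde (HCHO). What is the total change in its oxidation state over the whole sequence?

+2

Carbon oxidation states along the series — methanol: -2, dichloromethane: 0, formic acid: +2, formaldehyde: 0.
Net change = 0 − (-2) = +2.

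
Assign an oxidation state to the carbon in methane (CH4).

-4

Count +1 for every bond to an atom more electronegative than carbon and −1 for every bond to one less electronegative; C–C bonds are 0.
The carbon has one bond to H (-1), one bond to H (-1), one bond to H (-1), one bond to H (-1).
Oxidation state = -1 − 1 − 1 − 1 = -4.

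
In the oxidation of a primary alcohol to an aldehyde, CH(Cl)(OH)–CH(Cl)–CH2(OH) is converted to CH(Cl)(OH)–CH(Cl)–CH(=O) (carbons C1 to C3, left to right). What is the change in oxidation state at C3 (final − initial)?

Before: C3 has 1 bond to C, 2 bonds to H, 1 bond to O → oxidation state -1.
After: C3 has 1 bond to C, 1 bond to H, 2 bonds to O → oxidation state +1.
Δ = +1 − (-1) = +2, so this is an oxidation at C3.

+2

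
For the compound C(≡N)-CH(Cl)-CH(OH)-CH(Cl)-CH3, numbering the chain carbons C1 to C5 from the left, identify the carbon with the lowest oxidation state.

C5

Assign +1 per bond to O/N/halogen, −1 per bond to H or an electropositive element, and 0 per bond to carbon. Tallying each carbon:
C1: 1C, 3N → 0 + 3 = +3
C2: 2C, 1H, 1Cl → 0 − 1 + 1 = 0
C3: 2C, 1H, 1O → 0 − 1 + 1 = 0
C4: 2C, 1H, 1Cl → 0 − 1 + 1 = 0
C5: 1C, 3H → 0 − 3 = -3
The most reduced carbon is C5 at -3.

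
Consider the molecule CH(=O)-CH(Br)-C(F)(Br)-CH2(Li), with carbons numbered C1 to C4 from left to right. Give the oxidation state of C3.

+2

C3 has one bond to C (0), one bond to C (0), one bond to F (+1), one bond to Br (+1).
Oxidation state = 0 + 0 + 1 + 1 = +2.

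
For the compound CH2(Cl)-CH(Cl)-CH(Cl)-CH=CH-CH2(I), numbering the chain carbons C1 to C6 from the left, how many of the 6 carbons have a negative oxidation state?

Tallying each carbon's bonds:
C1: 1C, 2H, 1Cl → 0 − 2 + 1 = -1
C2: 2C, 1H, 1Cl → 0 − 1 + 1 = 0
C3: 2C, 1H, 1Cl → 0 − 1 + 1 = 0
C4: 3C, 1H → 0 − 1 = -1
C5: 3C, 1H → 0 − 1 = -1
C6: 1C, 2H, 1I → 0 − 2 + 1 = -1
4 carbons (C1, C4, C5, C6) meet the condition.

4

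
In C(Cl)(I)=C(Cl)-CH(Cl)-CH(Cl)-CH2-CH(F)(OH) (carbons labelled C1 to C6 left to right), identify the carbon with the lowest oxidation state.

C5

Assign +1 per bond to O/N/halogen, −1 per bond to H or an electropositive element, and 0 per bond to carbon. Tallying each carbon:
C1: 2C, 1Cl, 1I → 0 + 1 + 1 = +2
C2: 3C, 1Cl → 0 + 1 = +1
C3: 2C, 1H, 1Cl → 0 − 1 + 1 = 0
C4: 2C, 1H, 1Cl → 0 − 1 + 1 = 0
C5: 2C, 2H → 0 − 2 = -2
C6: 1C, 1H, 1O, 1F → 0 − 1 + 1 + 1 = +1
The most reduced carbon is C5 at -2.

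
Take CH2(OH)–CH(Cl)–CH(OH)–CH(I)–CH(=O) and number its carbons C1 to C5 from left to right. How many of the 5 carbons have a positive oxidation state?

Tallying each carbon's bonds:
C1: 1C, 2H, 1O → 0 − 2 + 1 = -1
C2: 2C, 1H, 1Cl → 0 − 1 + 1 = 0
C3: 2C, 1H, 1O → 0 − 1 + 1 = 0
C4: 2C, 1H, 1I → 0 − 1 + 1 = 0
C5: 1C, 1H, 2O → 0 − 1 + 2 = +1
1 carbon (C5) meets the condition.

1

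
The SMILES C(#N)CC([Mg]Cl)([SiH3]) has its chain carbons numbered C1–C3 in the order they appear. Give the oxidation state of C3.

Assign +1 per bond to O/N/halogen, −1 per bond to H or an electropositive element, and 0 per bond to carbon.
C3 has one bond to C (0), one bond to H (-1), one bond to Mg (-1), one bond to Si (-1).
Oxidation state = 0 − 1 − 1 − 1 = -3.

-3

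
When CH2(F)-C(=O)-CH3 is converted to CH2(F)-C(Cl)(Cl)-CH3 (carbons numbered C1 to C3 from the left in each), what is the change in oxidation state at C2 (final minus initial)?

0

Before: C2 has 2 bonds to C, 2 bonds to O → oxidation state +2.
After: C2 has 2 bonds to C, 2 bonds to Cl → oxidation state +2.
Δ = +2 − (+2) = 0, so no net redox change at C2.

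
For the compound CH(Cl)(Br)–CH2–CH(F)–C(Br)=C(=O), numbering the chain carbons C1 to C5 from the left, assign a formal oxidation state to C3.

0

Assign +1 per bond to O/N/halogen, −1 per bond to H or an electropositive element, and 0 per bond to carbon.
C3 has one bond to C (0), one bond to C (0), one bond to F (+1), one bond to H (-1).
Oxidation state = 0 + 0 + 1 − 1 = 0.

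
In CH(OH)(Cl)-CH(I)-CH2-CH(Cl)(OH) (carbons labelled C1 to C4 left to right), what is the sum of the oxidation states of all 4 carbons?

Tallying each carbon's bonds:
C1: 1C, 1H, 1O, 1Cl → 0 − 1 + 1 + 1 = +1
C2: 2C, 1H, 1I → 0 − 1 + 1 = 0
C3: 2C, 2H → 0 − 2 = -2
C4: 1C, 1H, 1O, 1Cl → 0 − 1 + 1 + 1 = +1
Sum = +1 + 0 − 2 + 1 = 0.

0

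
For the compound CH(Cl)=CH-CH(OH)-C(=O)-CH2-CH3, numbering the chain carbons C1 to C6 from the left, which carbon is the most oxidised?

C4

Tallying each carbon's bonds:
C1: 2C, 1H, 1Cl → 0 − 1 + 1 = 0
C2: 3C, 1H → 0 − 1 = -1
C3: 2C, 1H, 1O → 0 − 1 + 1 = 0
C4: 2C, 2O → 0 + 2 = +2
C5: 2C, 2H → 0 − 2 = -2
C6: 1C, 3H → 0 − 3 = -3
The most oxidised carbon is C4 at +2.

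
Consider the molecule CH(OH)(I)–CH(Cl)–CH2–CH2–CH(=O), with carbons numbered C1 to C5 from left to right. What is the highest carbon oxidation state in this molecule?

Tallying each carbon's bonds:
C1: 1C, 1H, 1O, 1I → 0 − 1 + 1 + 1 = +1
C2: 2C, 1H, 1Cl → 0 − 1 + 1 = 0
C3: 2C, 2H → 0 − 2 = -2
C4: 2C, 2H → 0 − 2 = -2
C5: 1C, 1H, 2O → 0 − 1 + 2 = +1
The highest value is +1.

+1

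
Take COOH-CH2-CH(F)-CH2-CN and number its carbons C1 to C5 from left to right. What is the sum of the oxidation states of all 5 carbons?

Each bond to a more electronegative atom (O, N, halogen) counts +1, each bond to a less electronegative atom (H, metal, B, Si) counts −1, and each C–C bond counts 0. Tallying each carbon:
C1: 1C, 3O → 0 + 3 = +3
C2: 2C, 2H → 0 − 2 = -2
C3: 2C, 1H, 1F → 0 − 1 + 1 = 0
C4: 2C, 2H → 0 − 2 = -2
C5: 1C, 3N → 0 + 3 = +3
Sum = +3 − 2 + 0 − 2 + 3 = +2.

+2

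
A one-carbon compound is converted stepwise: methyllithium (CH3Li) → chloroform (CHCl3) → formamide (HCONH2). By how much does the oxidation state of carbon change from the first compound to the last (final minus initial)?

+6

Carbon oxidation states along the series — methyllithium: -4, chloroform: +2, formamide: +2.
Net change = +2 − (-4) = +6.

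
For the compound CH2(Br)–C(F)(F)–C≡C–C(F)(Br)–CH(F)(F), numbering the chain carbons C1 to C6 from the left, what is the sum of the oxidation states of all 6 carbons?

Assign +1 per bond to O/N/halogen, −1 per bond to H or an electropositive element, and 0 per bond to carbon. Tallying each carbon:
C1: 1C, 2H, 1Br → 0 − 2 + 1 = -1
C2: 2C, 2F → 0 + 2 = +2
C3: 4C → 0 = 0
C4: 4C → 0 = 0
C5: 2C, 1F, 1Br → 0 + 1 + 1 = +2
C6: 1C, 1H, 2F → 0 − 1 + 2 = +1
Sum = -1 + 2 + 0 + 0 + 2 + 1 = +4.

+4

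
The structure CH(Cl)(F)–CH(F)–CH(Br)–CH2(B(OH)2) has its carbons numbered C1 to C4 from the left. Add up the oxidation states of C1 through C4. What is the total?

-2

Count +1 for every bond to an atom more electronegative than carbon and −1 for every bond to one less electronegative; C–C bonds are 0. Tallying each carbon:
C1: 1C, 1H, 1F, 1Cl → 0 − 1 + 1 + 1 = +1
C2: 2C, 1H, 1F → 0 − 1 + 1 = 0
C3: 2C, 1H, 1Br → 0 − 1 + 1 = 0
C4: 1C, 2H, 1B → 0 − 2 − 1 = -3
Sum = +1 + 0 + 0 − 3 = -2.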